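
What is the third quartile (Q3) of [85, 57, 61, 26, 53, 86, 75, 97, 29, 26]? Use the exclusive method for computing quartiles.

85.25

Step 1: Sort the data: [26, 26, 29, 53, 57, 61, 75, 85, 86, 97]
Step 2: n = 10
Step 3: Using the exclusive quartile method:
  Q1 = 28.25
  Q2 (median) = 59
  Q3 = 85.25
  IQR = Q3 - Q1 = 85.25 - 28.25 = 57
Step 4: Q3 = 85.25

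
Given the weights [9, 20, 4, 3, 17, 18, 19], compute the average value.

12.8571

Step 1: Sum all values: 9 + 20 + 4 + 3 + 17 + 18 + 19 = 90
Step 2: Count the number of values: n = 7
Step 3: Mean = sum / n = 90 / 7 = 12.8571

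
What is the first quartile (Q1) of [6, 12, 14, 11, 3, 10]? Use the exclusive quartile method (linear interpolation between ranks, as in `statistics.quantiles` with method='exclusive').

5.25

Step 1: Sort the data: [3, 6, 10, 11, 12, 14]
Step 2: n = 6
Step 3: Using the exclusive quartile method:
  Q1 = 5.25
  Q2 (median) = 10.5
  Q3 = 12.5
  IQR = Q3 - Q1 = 12.5 - 5.25 = 7.25
Step 4: Q1 = 5.25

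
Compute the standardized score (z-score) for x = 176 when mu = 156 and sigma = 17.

1.1765

Step 1: Recall the z-score formula: z = (x - mu) / sigma
Step 2: Substitute values: z = (176 - 156) / 17
Step 3: z = 20 / 17 = 1.1765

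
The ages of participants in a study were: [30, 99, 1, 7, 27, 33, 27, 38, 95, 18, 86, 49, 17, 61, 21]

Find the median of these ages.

30

Step 1: Sort the data in ascending order: [1, 7, 17, 18, 21, 27, 27, 30, 33, 38, 49, 61, 86, 95, 99]
Step 2: The number of values is n = 15.
Step 3: Since n is odd, the median is the middle value at position 8: 30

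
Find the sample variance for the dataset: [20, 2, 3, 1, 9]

62.5

Step 1: Compute the mean: (20 + 2 + 3 + 1 + 9) / 5 = 7
Step 2: Compute squared deviations from the mean:
  (20 - 7)^2 = 169
  (2 - 7)^2 = 25
  (3 - 7)^2 = 16
  (1 - 7)^2 = 36
  (9 - 7)^2 = 4
Step 3: Sum of squared deviations = 250
Step 4: Sample variance = 250 / 4 = 62.5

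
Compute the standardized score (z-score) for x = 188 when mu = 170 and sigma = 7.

2.5714

Step 1: Recall the z-score formula: z = (x - mu) / sigma
Step 2: Substitute values: z = (188 - 170) / 7
Step 3: z = 18 / 7 = 2.5714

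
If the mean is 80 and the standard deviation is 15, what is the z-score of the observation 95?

1

Step 1: Recall the z-score formula: z = (x - mu) / sigma
Step 2: Substitute values: z = (95 - 80) / 15
Step 3: z = 15 / 15 = 1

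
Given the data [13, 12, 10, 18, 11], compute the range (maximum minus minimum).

8

Step 1: Identify the maximum value: max = 18
Step 2: Identify the minimum value: min = 10
Step 3: Range = max - min = 18 - 10 = 8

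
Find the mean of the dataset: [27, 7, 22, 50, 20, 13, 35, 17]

23.875

Step 1: Sum all values: 27 + 7 + 22 + 50 + 20 + 13 + 35 + 17 = 191
Step 2: Count the number of values: n = 8
Step 3: Mean = sum / n = 191 / 8 = 23.875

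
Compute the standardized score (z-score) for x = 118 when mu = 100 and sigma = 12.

1.5

Step 1: Recall the z-score formula: z = (x - mu) / sigma
Step 2: Substitute values: z = (118 - 100) / 12
Step 3: z = 18 / 12 = 1.5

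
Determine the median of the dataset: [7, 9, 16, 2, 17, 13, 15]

13

Step 1: Sort the data in ascending order: [2, 7, 9, 13, 15, 16, 17]
Step 2: The number of values is n = 7.
Step 3: Since n is odd, the median is the middle value at position 4: 13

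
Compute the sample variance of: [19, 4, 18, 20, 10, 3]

59.4667

Step 1: Compute the mean: (19 + 4 + 18 + 20 + 10 + 3) / 6 = 12.3333
Step 2: Compute squared deviations from the mean:
  (19 - 12.3333)^2 = 44.4444
  (4 - 12.3333)^2 = 69.4444
  (18 - 12.3333)^2 = 32.1111
  (20 - 12.3333)^2 = 58.7778
  (10 - 12.3333)^2 = 5.4444
  (3 - 12.3333)^2 = 87.1111
Step 3: Sum of squared deviations = 297.3333
Step 4: Sample variance = 297.3333 / 5 = 59.4667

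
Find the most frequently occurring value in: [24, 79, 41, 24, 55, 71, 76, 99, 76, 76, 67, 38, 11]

76

Step 1: Count the frequency of each value:
  11: appears 1 time(s)
  24: appears 2 time(s)
  38: appears 1 time(s)
  41: appears 1 time(s)
  55: appears 1 time(s)
  67: appears 1 time(s)
  71: appears 1 time(s)
  76: appears 3 time(s)
  79: appears 1 time(s)
  99: appears 1 time(s)
Step 2: The value 76 appears most frequently (3 times).
Step 3: Mode = 76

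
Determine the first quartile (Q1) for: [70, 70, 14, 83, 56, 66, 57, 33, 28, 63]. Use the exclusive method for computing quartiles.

31.75

Step 1: Sort the data: [14, 28, 33, 56, 57, 63, 66, 70, 70, 83]
Step 2: n = 10
Step 3: Using the exclusive quartile method:
  Q1 = 31.75
  Q2 (median) = 60
  Q3 = 70
  IQR = Q3 - Q1 = 70 - 31.75 = 38.25
Step 4: Q1 = 31.75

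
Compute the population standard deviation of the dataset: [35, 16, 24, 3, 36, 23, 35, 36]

11.2027

Step 1: Compute the mean: 26
Step 2: Sum of squared deviations from the mean: 1004
Step 3: Population variance = 1004 / 8 = 125.5
Step 4: Standard deviation = sqrt(125.5) = 11.2027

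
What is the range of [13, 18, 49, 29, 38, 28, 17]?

36

Step 1: Identify the maximum value: max = 49
Step 2: Identify the minimum value: min = 13
Step 3: Range = max - min = 49 - 13 = 36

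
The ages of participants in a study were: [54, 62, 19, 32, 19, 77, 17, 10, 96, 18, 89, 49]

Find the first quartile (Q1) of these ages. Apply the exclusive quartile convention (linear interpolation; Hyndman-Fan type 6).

18.25

Step 1: Sort the data: [10, 17, 18, 19, 19, 32, 49, 54, 62, 77, 89, 96]
Step 2: n = 12
Step 3: Using the exclusive quartile method:
  Q1 = 18.25
  Q2 (median) = 40.5
  Q3 = 73.25
  IQR = Q3 - Q1 = 73.25 - 18.25 = 55
Step 4: Q1 = 18.25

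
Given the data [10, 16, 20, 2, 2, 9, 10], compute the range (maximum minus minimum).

18

Step 1: Identify the maximum value: max = 20
Step 2: Identify the minimum value: min = 2
Step 3: Range = max - min = 20 - 2 = 18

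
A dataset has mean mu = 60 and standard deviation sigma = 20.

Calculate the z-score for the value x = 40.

-1

Step 1: Recall the z-score formula: z = (x - mu) / sigma
Step 2: Substitute values: z = (40 - 60) / 20
Step 3: z = -20 / 20 = -1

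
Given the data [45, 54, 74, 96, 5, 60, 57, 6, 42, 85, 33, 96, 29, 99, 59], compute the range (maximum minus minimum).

94

Step 1: Identify the maximum value: max = 99
Step 2: Identify the minimum value: min = 5
Step 3: Range = max - min = 99 - 5 = 94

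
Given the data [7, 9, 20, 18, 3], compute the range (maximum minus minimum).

17

Step 1: Identify the maximum value: max = 20
Step 2: Identify the minimum value: min = 3
Step 3: Range = max - min = 20 - 3 = 17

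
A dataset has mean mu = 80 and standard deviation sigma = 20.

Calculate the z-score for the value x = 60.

-1

Step 1: Recall the z-score formula: z = (x - mu) / sigma
Step 2: Substitute values: z = (60 - 80) / 20
Step 3: z = -20 / 20 = -1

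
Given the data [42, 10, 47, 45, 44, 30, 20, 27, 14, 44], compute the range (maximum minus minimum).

37

Step 1: Identify the maximum value: max = 47
Step 2: Identify the minimum value: min = 10
Step 3: Range = max - min = 47 - 10 = 37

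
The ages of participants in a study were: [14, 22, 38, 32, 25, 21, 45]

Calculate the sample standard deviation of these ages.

10.7615

Step 1: Compute the mean: 28.1429
Step 2: Sum of squared deviations from the mean: 694.8571
Step 3: Sample variance = 694.8571 / 6 = 115.8095
Step 4: Standard deviation = sqrt(115.8095) = 10.7615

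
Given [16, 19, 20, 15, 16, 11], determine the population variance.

8.4722

Step 1: Compute the mean: (16 + 19 + 20 + 15 + 16 + 11) / 6 = 16.1667
Step 2: Compute squared deviations from the mean:
  (16 - 16.1667)^2 = 0.0278
  (19 - 16.1667)^2 = 8.0278
  (20 - 16.1667)^2 = 14.6944
  (15 - 16.1667)^2 = 1.3611
  (16 - 16.1667)^2 = 0.0278
  (11 - 16.1667)^2 = 26.6944
Step 3: Sum of squared deviations = 50.8333
Step 4: Population variance = 50.8333 / 6 = 8.4722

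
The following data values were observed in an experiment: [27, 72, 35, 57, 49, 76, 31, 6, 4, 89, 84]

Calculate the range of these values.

85

Step 1: Identify the maximum value: max = 89
Step 2: Identify the minimum value: min = 4
Step 3: Range = max - min = 89 - 4 = 85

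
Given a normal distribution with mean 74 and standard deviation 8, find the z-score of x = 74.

0

Step 1: Recall the z-score formula: z = (x - mu) / sigma
Step 2: Substitute values: z = (74 - 74) / 8
Step 3: z = 0 / 8 = 0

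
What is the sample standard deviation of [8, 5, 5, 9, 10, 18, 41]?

12.8025

Step 1: Compute the mean: 13.7143
Step 2: Sum of squared deviations from the mean: 983.4286
Step 3: Sample variance = 983.4286 / 6 = 163.9048
Step 4: Standard deviation = sqrt(163.9048) = 12.8025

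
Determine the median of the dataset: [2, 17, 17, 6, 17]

17

Step 1: Sort the data in ascending order: [2, 6, 17, 17, 17]
Step 2: The number of values is n = 5.
Step 3: Since n is odd, the median is the middle value at position 3: 17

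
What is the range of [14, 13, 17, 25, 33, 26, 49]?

36

Step 1: Identify the maximum value: max = 49
Step 2: Identify the minimum value: min = 13
Step 3: Range = max - min = 49 - 13 = 36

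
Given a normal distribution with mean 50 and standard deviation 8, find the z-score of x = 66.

2

Step 1: Recall the z-score formula: z = (x - mu) / sigma
Step 2: Substitute values: z = (66 - 50) / 8
Step 3: z = 16 / 8 = 2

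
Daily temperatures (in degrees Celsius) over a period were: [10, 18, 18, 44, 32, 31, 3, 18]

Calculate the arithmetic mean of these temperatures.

21.75

Step 1: Sum all values: 10 + 18 + 18 + 44 + 32 + 31 + 3 + 18 = 174
Step 2: Count the number of values: n = 8
Step 3: Mean = sum / n = 174 / 8 = 21.75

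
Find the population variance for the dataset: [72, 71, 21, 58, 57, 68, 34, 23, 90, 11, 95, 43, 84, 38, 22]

691.7156

Step 1: Compute the mean: (72 + 71 + 21 + 58 + 57 + 68 + 34 + 23 + 90 + 11 + 95 + 43 + 84 + 38 + 22) / 15 = 52.4667
Step 2: Compute squared deviations from the mean:
  (72 - 52.4667)^2 = 381.5511
  (71 - 52.4667)^2 = 343.4844
  (21 - 52.4667)^2 = 990.1511
  (58 - 52.4667)^2 = 30.6178
  (57 - 52.4667)^2 = 20.5511
  (68 - 52.4667)^2 = 241.2844
  (34 - 52.4667)^2 = 341.0178
  (23 - 52.4667)^2 = 868.2844
  (90 - 52.4667)^2 = 1408.7511
  (11 - 52.4667)^2 = 1719.4844
  (95 - 52.4667)^2 = 1809.0844
  (43 - 52.4667)^2 = 89.6178
  (84 - 52.4667)^2 = 994.3511
  (38 - 52.4667)^2 = 209.2844
  (22 - 52.4667)^2 = 928.2178
Step 3: Sum of squared deviations = 10375.7333
Step 4: Population variance = 10375.7333 / 15 = 691.7156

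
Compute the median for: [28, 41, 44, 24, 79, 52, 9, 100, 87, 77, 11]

44

Step 1: Sort the data in ascending order: [9, 11, 24, 28, 41, 44, 52, 77, 79, 87, 100]
Step 2: The number of values is n = 11.
Step 3: Since n is odd, the median is the middle value at position 6: 44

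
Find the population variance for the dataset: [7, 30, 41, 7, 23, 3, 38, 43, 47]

263.5802

Step 1: Compute the mean: (7 + 30 + 41 + 7 + 23 + 3 + 38 + 43 + 47) / 9 = 26.5556
Step 2: Compute squared deviations from the mean:
  (7 - 26.5556)^2 = 382.4198
  (30 - 26.5556)^2 = 11.8642
  (41 - 26.5556)^2 = 208.642
  (7 - 26.5556)^2 = 382.4198
  (23 - 26.5556)^2 = 12.642
  (3 - 26.5556)^2 = 554.8642
  (38 - 26.5556)^2 = 130.9753
  (43 - 26.5556)^2 = 270.4198
  (47 - 26.5556)^2 = 417.9753
Step 3: Sum of squared deviations = 2372.2222
Step 4: Population variance = 2372.2222 / 9 = 263.5802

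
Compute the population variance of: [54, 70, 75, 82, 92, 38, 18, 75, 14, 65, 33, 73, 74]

581.1361

Step 1: Compute the mean: (54 + 70 + 75 + 82 + 92 + 38 + 18 + 75 + 14 + 65 + 33 + 73 + 74) / 13 = 58.6923
Step 2: Compute squared deviations from the mean:
  (54 - 58.6923)^2 = 22.0178
  (70 - 58.6923)^2 = 127.8639
  (75 - 58.6923)^2 = 265.9408
  (82 - 58.6923)^2 = 543.2485
  (92 - 58.6923)^2 = 1109.4024
  (38 - 58.6923)^2 = 428.1716
  (18 - 58.6923)^2 = 1655.8639
  (75 - 58.6923)^2 = 265.9408
  (14 - 58.6923)^2 = 1997.4024
  (65 - 58.6923)^2 = 39.787
  (33 - 58.6923)^2 = 660.0947
  (73 - 58.6923)^2 = 204.7101
  (74 - 58.6923)^2 = 234.3254
Step 3: Sum of squared deviations = 7554.7692
Step 4: Population variance = 7554.7692 / 13 = 581.1361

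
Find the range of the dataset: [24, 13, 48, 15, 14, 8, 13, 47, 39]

40

Step 1: Identify the maximum value: max = 48
Step 2: Identify the minimum value: min = 8
Step 3: Range = max - min = 48 - 8 = 40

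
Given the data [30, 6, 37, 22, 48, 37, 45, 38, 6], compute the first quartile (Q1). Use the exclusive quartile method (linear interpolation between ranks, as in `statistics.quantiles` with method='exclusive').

14

Step 1: Sort the data: [6, 6, 22, 30, 37, 37, 38, 45, 48]
Step 2: n = 9
Step 3: Using the exclusive quartile method:
  Q1 = 14
  Q2 (median) = 37
  Q3 = 41.5
  IQR = Q3 - Q1 = 41.5 - 14 = 27.5
Step 4: Q1 = 14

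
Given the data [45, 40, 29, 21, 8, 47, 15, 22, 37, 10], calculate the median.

25.5

Step 1: Sort the data in ascending order: [8, 10, 15, 21, 22, 29, 37, 40, 45, 47]
Step 2: The number of values is n = 10.
Step 3: Since n is even, the median is the average of positions 5 and 6:
  Median = (22 + 29) / 2 = 25.5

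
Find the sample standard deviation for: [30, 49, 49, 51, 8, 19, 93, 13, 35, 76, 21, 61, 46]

24.9517

Step 1: Compute the mean: 42.3846
Step 2: Sum of squared deviations from the mean: 7471.0769
Step 3: Sample variance = 7471.0769 / 12 = 622.5897
Step 4: Standard deviation = sqrt(622.5897) = 24.9517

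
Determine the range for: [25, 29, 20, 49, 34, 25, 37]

29

Step 1: Identify the maximum value: max = 49
Step 2: Identify the minimum value: min = 20
Step 3: Range = max - min = 49 - 20 = 29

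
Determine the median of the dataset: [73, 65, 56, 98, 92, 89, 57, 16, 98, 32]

69

Step 1: Sort the data in ascending order: [16, 32, 56, 57, 65, 73, 89, 92, 98, 98]
Step 2: The number of values is n = 10.
Step 3: Since n is even, the median is the average of positions 5 and 6:
  Median = (65 + 73) / 2 = 69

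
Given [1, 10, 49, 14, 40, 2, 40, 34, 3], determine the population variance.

325.358

Step 1: Compute the mean: (1 + 10 + 49 + 14 + 40 + 2 + 40 + 34 + 3) / 9 = 21.4444
Step 2: Compute squared deviations from the mean:
  (1 - 21.4444)^2 = 417.9753
  (10 - 21.4444)^2 = 130.9753
  (49 - 21.4444)^2 = 759.3086
  (14 - 21.4444)^2 = 55.4198
  (40 - 21.4444)^2 = 344.3086
  (2 - 21.4444)^2 = 378.0864
  (40 - 21.4444)^2 = 344.3086
  (34 - 21.4444)^2 = 157.642
  (3 - 21.4444)^2 = 340.1975
Step 3: Sum of squared deviations = 2928.2222
Step 4: Population variance = 2928.2222 / 9 = 325.358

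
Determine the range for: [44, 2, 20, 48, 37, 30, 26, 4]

46

Step 1: Identify the maximum value: max = 48
Step 2: Identify the minimum value: min = 2
Step 3: Range = max - min = 48 - 2 = 46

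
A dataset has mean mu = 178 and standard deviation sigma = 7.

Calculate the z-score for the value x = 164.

-2

Step 1: Recall the z-score formula: z = (x - mu) / sigma
Step 2: Substitute values: z = (164 - 178) / 7
Step 3: z = -14 / 7 = -2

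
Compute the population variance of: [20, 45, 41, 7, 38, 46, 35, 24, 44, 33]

145.21

Step 1: Compute the mean: (20 + 45 + 41 + 7 + 38 + 46 + 35 + 24 + 44 + 33) / 10 = 33.3
Step 2: Compute squared deviations from the mean:
  (20 - 33.3)^2 = 176.89
  (45 - 33.3)^2 = 136.89
  (41 - 33.3)^2 = 59.29
  (7 - 33.3)^2 = 691.69
  (38 - 33.3)^2 = 22.09
  (46 - 33.3)^2 = 161.29
  (35 - 33.3)^2 = 2.89
  (24 - 33.3)^2 = 86.49
  (44 - 33.3)^2 = 114.49
  (33 - 33.3)^2 = 0.09
Step 3: Sum of squared deviations = 1452.1
Step 4: Population variance = 1452.1 / 10 = 145.21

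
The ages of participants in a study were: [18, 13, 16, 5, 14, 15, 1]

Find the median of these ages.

14

Step 1: Sort the data in ascending order: [1, 5, 13, 14, 15, 16, 18]
Step 2: The number of values is n = 7.
Step 3: Since n is odd, the median is the middle value at position 4: 14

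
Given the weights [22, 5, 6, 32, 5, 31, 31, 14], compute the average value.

18.25

Step 1: Sum all values: 22 + 5 + 6 + 32 + 5 + 31 + 31 + 14 = 146
Step 2: Count the number of values: n = 8
Step 3: Mean = sum / n = 146 / 8 = 18.25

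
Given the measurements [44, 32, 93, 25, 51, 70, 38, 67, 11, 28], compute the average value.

45.9

Step 1: Sum all values: 44 + 32 + 93 + 25 + 51 + 70 + 38 + 67 + 11 + 28 = 459
Step 2: Count the number of values: n = 10
Step 3: Mean = sum / n = 459 / 10 = 45.9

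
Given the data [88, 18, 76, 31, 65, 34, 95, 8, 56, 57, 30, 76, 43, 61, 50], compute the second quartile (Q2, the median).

56

Step 1: Sort the data: [8, 18, 30, 31, 34, 43, 50, 56, 57, 61, 65, 76, 76, 88, 95]
Step 2: n = 15
Step 3: Q2 is the median. Since n is odd, it is the middle value at position 8: 56
Step 4: Q2 = 56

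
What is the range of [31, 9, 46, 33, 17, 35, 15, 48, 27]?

39

Step 1: Identify the maximum value: max = 48
Step 2: Identify the minimum value: min = 9
Step 3: Range = max - min = 48 - 9 = 39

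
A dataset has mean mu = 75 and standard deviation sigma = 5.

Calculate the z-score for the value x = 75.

0

Step 1: Recall the z-score formula: z = (x - mu) / sigma
Step 2: Substitute values: z = (75 - 75) / 5
Step 3: z = 0 / 5 = 0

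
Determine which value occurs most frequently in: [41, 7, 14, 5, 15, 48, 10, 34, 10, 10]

10

Step 1: Count the frequency of each value:
  5: appears 1 time(s)
  7: appears 1 time(s)
  10: appears 3 time(s)
  14: appears 1 time(s)
  15: appears 1 time(s)
  34: appears 1 time(s)
  41: appears 1 time(s)
  48: appears 1 time(s)
Step 2: The value 10 appears most frequently (3 times).
Step 3: Mode = 10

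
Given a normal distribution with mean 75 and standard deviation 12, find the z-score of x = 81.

0.5

Step 1: Recall the z-score formula: z = (x - mu) / sigma
Step 2: Substitute values: z = (81 - 75) / 12
Step 3: z = 6 / 12 = 0.5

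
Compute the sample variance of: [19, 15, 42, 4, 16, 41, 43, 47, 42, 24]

235.1222

Step 1: Compute the mean: (19 + 15 + 42 + 4 + 16 + 41 + 43 + 47 + 42 + 24) / 10 = 29.3
Step 2: Compute squared deviations from the mean:
  (19 - 29.3)^2 = 106.09
  (15 - 29.3)^2 = 204.49
  (42 - 29.3)^2 = 161.29
  (4 - 29.3)^2 = 640.09
  (16 - 29.3)^2 = 176.89
  (41 - 29.3)^2 = 136.89
  (43 - 29.3)^2 = 187.69
  (47 - 29.3)^2 = 313.29
  (42 - 29.3)^2 = 161.29
  (24 - 29.3)^2 = 28.09
Step 3: Sum of squared deviations = 2116.1
Step 4: Sample variance = 2116.1 / 9 = 235.1222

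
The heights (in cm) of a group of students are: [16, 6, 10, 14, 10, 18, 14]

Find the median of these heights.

14

Step 1: Sort the data in ascending order: [6, 10, 10, 14, 14, 16, 18]
Step 2: The number of values is n = 7.
Step 3: Since n is odd, the median is the middle value at position 4: 14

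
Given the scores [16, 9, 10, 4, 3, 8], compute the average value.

8.3333

Step 1: Sum all values: 16 + 9 + 10 + 4 + 3 + 8 = 50
Step 2: Count the number of values: n = 6
Step 3: Mean = sum / n = 50 / 6 = 8.3333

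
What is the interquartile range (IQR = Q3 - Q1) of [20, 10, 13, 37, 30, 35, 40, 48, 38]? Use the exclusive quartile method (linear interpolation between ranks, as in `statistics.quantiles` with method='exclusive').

22.5

Step 1: Sort the data: [10, 13, 20, 30, 35, 37, 38, 40, 48]
Step 2: n = 9
Step 3: Using the exclusive quartile method:
  Q1 = 16.5
  Q2 (median) = 35
  Q3 = 39
  IQR = Q3 - Q1 = 39 - 16.5 = 22.5
Step 4: IQR = 22.5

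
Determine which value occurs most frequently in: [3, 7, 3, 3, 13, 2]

3

Step 1: Count the frequency of each value:
  2: appears 1 time(s)
  3: appears 3 time(s)
  7: appears 1 time(s)
  13: appears 1 time(s)
Step 2: The value 3 appears most frequently (3 times).
Step 3: Mode = 3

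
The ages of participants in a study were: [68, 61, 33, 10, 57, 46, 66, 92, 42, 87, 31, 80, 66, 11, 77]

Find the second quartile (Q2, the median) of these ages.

61

Step 1: Sort the data: [10, 11, 31, 33, 42, 46, 57, 61, 66, 66, 68, 77, 80, 87, 92]
Step 2: n = 15
Step 3: Q2 is the median. Since n is odd, it is the middle value at position 8: 61
Step 4: Q2 = 61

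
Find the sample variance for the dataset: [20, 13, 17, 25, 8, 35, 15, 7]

85.1429

Step 1: Compute the mean: (20 + 13 + 17 + 25 + 8 + 35 + 15 + 7) / 8 = 17.5
Step 2: Compute squared deviations from the mean:
  (20 - 17.5)^2 = 6.25
  (13 - 17.5)^2 = 20.25
  (17 - 17.5)^2 = 0.25
  (25 - 17.5)^2 = 56.25
  (8 - 17.5)^2 = 90.25
  (35 - 17.5)^2 = 306.25
  (15 - 17.5)^2 = 6.25
  (7 - 17.5)^2 = 110.25
Step 3: Sum of squared deviations = 596
Step 4: Sample variance = 596 / 7 = 85.1429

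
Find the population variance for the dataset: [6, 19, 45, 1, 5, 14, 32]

220.2449

Step 1: Compute the mean: (6 + 19 + 45 + 1 + 5 + 14 + 32) / 7 = 17.4286
Step 2: Compute squared deviations from the mean:
  (6 - 17.4286)^2 = 130.6122
  (19 - 17.4286)^2 = 2.4694
  (45 - 17.4286)^2 = 760.1837
  (1 - 17.4286)^2 = 269.898
  (5 - 17.4286)^2 = 154.4694
  (14 - 17.4286)^2 = 11.7551
  (32 - 17.4286)^2 = 212.3265
Step 3: Sum of squared deviations = 1541.7143
Step 4: Population variance = 1541.7143 / 7 = 220.2449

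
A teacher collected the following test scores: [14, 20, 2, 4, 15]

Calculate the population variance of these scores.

47.2

Step 1: Compute the mean: (14 + 20 + 2 + 4 + 15) / 5 = 11
Step 2: Compute squared deviations from the mean:
  (14 - 11)^2 = 9
  (20 - 11)^2 = 81
  (2 - 11)^2 = 81
  (4 - 11)^2 = 49
  (15 - 11)^2 = 16
Step 3: Sum of squared deviations = 236
Step 4: Population variance = 236 / 5 = 47.2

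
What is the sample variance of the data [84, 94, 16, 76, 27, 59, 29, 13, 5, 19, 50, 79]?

997.3561

Step 1: Compute the mean: (84 + 94 + 16 + 76 + 27 + 59 + 29 + 13 + 5 + 19 + 50 + 79) / 12 = 45.9167
Step 2: Compute squared deviations from the mean:
  (84 - 45.9167)^2 = 1450.3403
  (94 - 45.9167)^2 = 2312.0069
  (16 - 45.9167)^2 = 895.0069
  (76 - 45.9167)^2 = 905.0069
  (27 - 45.9167)^2 = 357.8403
  (59 - 45.9167)^2 = 171.1736
  (29 - 45.9167)^2 = 286.1736
  (13 - 45.9167)^2 = 1083.5069
  (5 - 45.9167)^2 = 1674.1736
  (19 - 45.9167)^2 = 724.5069
  (50 - 45.9167)^2 = 16.6736
  (79 - 45.9167)^2 = 1094.5069
Step 3: Sum of squared deviations = 10970.9167
Step 4: Sample variance = 10970.9167 / 11 = 997.3561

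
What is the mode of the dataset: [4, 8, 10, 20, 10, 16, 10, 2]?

10

Step 1: Count the frequency of each value:
  2: appears 1 time(s)
  4: appears 1 time(s)
  8: appears 1 time(s)
  10: appears 3 time(s)
  16: appears 1 time(s)
  20: appears 1 time(s)
Step 2: The value 10 appears most frequently (3 times).
Step 3: Mode = 10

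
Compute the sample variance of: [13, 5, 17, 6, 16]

31.3

Step 1: Compute the mean: (13 + 5 + 17 + 6 + 16) / 5 = 11.4
Step 2: Compute squared deviations from the mean:
  (13 - 11.4)^2 = 2.56
  (5 - 11.4)^2 = 40.96
  (17 - 11.4)^2 = 31.36
  (6 - 11.4)^2 = 29.16
  (16 - 11.4)^2 = 21.16
Step 3: Sum of squared deviations = 125.2
Step 4: Sample variance = 125.2 / 4 = 31.3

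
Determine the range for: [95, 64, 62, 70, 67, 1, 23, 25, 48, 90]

94

Step 1: Identify the maximum value: max = 95
Step 2: Identify the minimum value: min = 1
Step 3: Range = max - min = 95 - 1 = 94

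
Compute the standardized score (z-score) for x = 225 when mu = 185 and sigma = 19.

2.1053

Step 1: Recall the z-score formula: z = (x - mu) / sigma
Step 2: Substitute values: z = (225 - 185) / 19
Step 3: z = 40 / 19 = 2.1053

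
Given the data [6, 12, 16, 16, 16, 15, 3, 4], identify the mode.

16

Step 1: Count the frequency of each value:
  3: appears 1 time(s)
  4: appears 1 time(s)
  6: appears 1 time(s)
  12: appears 1 time(s)
  15: appears 1 time(s)
  16: appears 3 time(s)
Step 2: The value 16 appears most frequently (3 times).
Step 3: Mode = 16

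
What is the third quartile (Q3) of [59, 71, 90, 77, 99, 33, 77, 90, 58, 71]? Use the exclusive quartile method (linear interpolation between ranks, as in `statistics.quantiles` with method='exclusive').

90

Step 1: Sort the data: [33, 58, 59, 71, 71, 77, 77, 90, 90, 99]
Step 2: n = 10
Step 3: Using the exclusive quartile method:
  Q1 = 58.75
  Q2 (median) = 74
  Q3 = 90
  IQR = Q3 - Q1 = 90 - 58.75 = 31.25
Step 4: Q3 = 90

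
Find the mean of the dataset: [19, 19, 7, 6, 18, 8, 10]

12.4286

Step 1: Sum all values: 19 + 19 + 7 + 6 + 18 + 8 + 10 = 87
Step 2: Count the number of values: n = 7
Step 3: Mean = sum / n = 87 / 7 = 12.4286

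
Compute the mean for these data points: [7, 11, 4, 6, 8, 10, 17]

9

Step 1: Sum all values: 7 + 11 + 4 + 6 + 8 + 10 + 17 = 63
Step 2: Count the number of values: n = 7
Step 3: Mean = sum / n = 63 / 7 = 9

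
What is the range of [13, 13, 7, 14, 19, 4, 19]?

15

Step 1: Identify the maximum value: max = 19
Step 2: Identify the minimum value: min = 4
Step 3: Range = max - min = 19 - 4 = 15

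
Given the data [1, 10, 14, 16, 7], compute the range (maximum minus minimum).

15

Step 1: Identify the maximum value: max = 16
Step 2: Identify the minimum value: min = 1
Step 3: Range = max - min = 16 - 1 = 15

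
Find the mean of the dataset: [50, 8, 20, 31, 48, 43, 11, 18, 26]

28.3333

Step 1: Sum all values: 50 + 8 + 20 + 31 + 48 + 43 + 11 + 18 + 26 = 255
Step 2: Count the number of values: n = 9
Step 3: Mean = sum / n = 255 / 9 = 28.3333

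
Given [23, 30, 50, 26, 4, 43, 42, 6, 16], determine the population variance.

236.2222

Step 1: Compute the mean: (23 + 30 + 50 + 26 + 4 + 43 + 42 + 6 + 16) / 9 = 26.6667
Step 2: Compute squared deviations from the mean:
  (23 - 26.6667)^2 = 13.4444
  (30 - 26.6667)^2 = 11.1111
  (50 - 26.6667)^2 = 544.4444
  (26 - 26.6667)^2 = 0.4444
  (4 - 26.6667)^2 = 513.7778
  (43 - 26.6667)^2 = 266.7778
  (42 - 26.6667)^2 = 235.1111
  (6 - 26.6667)^2 = 427.1111
  (16 - 26.6667)^2 = 113.7778
Step 3: Sum of squared deviations = 2126
Step 4: Population variance = 2126 / 9 = 236.2222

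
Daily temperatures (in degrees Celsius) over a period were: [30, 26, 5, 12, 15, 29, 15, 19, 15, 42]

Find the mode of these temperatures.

15

Step 1: Count the frequency of each value:
  5: appears 1 time(s)
  12: appears 1 time(s)
  15: appears 3 time(s)
  19: appears 1 time(s)
  26: appears 1 time(s)
  29: appears 1 time(s)
  30: appears 1 time(s)
  42: appears 1 time(s)
Step 2: The value 15 appears most frequently (3 times).
Step 3: Mode = 15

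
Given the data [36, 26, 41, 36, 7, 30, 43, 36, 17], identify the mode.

36

Step 1: Count the frequency of each value:
  7: appears 1 time(s)
  17: appears 1 time(s)
  26: appears 1 time(s)
  30: appears 1 time(s)
  36: appears 3 time(s)
  41: appears 1 time(s)
  43: appears 1 time(s)
Step 2: The value 36 appears most frequently (3 times).
Step 3: Mode = 36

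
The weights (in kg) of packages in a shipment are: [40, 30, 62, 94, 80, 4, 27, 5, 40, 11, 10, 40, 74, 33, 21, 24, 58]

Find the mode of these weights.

40

Step 1: Count the frequency of each value:
  4: appears 1 time(s)
  5: appears 1 time(s)
  10: appears 1 time(s)
  11: appears 1 time(s)
  21: appears 1 time(s)
  24: appears 1 time(s)
  27: appears 1 time(s)
  30: appears 1 time(s)
  33: appears 1 time(s)
  40: appears 3 time(s)
  58: appears 1 time(s)
  62: appears 1 time(s)
  74: appears 1 time(s)
  80: appears 1 time(s)
  94: appears 1 time(s)
Step 2: The value 40 appears most frequently (3 times).
Step 3: Mode = 40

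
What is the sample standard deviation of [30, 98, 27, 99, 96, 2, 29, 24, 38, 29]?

36.021

Step 1: Compute the mean: 47.2
Step 2: Sum of squared deviations from the mean: 11677.6
Step 3: Sample variance = 11677.6 / 9 = 1297.5111
Step 4: Standard deviation = sqrt(1297.5111) = 36.021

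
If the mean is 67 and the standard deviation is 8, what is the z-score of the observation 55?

-1.5

Step 1: Recall the z-score formula: z = (x - mu) / sigma
Step 2: Substitute values: z = (55 - 67) / 8
Step 3: z = -12 / 8 = -1.5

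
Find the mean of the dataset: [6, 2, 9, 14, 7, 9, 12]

8.4286

Step 1: Sum all values: 6 + 2 + 9 + 14 + 7 + 9 + 12 = 59
Step 2: Count the number of values: n = 7
Step 3: Mean = sum / n = 59 / 7 = 8.4286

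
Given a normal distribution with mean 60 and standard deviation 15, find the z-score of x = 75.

1

Step 1: Recall the z-score formula: z = (x - mu) / sigma
Step 2: Substitute values: z = (75 - 60) / 15
Step 3: z = 15 / 15 = 1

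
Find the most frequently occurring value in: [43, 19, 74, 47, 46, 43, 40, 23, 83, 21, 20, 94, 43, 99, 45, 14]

43

Step 1: Count the frequency of each value:
  14: appears 1 time(s)
  19: appears 1 time(s)
  20: appears 1 time(s)
  21: appears 1 time(s)
  23: appears 1 time(s)
  40: appears 1 time(s)
  43: appears 3 time(s)
  45: appears 1 time(s)
  46: appears 1 time(s)
  47: appears 1 time(s)
  74: appears 1 time(s)
  83: appears 1 time(s)
  94: appears 1 time(s)
  99: appears 1 time(s)
Step 2: The value 43 appears most frequently (3 times).
Step 3: Mode = 43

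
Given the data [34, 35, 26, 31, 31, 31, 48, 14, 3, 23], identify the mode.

31

Step 1: Count the frequency of each value:
  3: appears 1 time(s)
  14: appears 1 time(s)
  23: appears 1 time(s)
  26: appears 1 time(s)
  31: appears 3 time(s)
  34: appears 1 time(s)
  35: appears 1 time(s)
  48: appears 1 time(s)
Step 2: The value 31 appears most frequently (3 times).
Step 3: Mode = 31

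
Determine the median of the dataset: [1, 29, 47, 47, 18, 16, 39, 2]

23.5

Step 1: Sort the data in ascending order: [1, 2, 16, 18, 29, 39, 47, 47]
Step 2: The number of values is n = 8.
Step 3: Since n is even, the median is the average of positions 4 and 5:
  Median = (18 + 29) / 2 = 23.5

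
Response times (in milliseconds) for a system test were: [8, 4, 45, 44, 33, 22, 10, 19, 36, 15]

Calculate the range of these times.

41

Step 1: Identify the maximum value: max = 45
Step 2: Identify the minimum value: min = 4
Step 3: Range = max - min = 45 - 4 = 41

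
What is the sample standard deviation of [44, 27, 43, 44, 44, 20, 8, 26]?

13.8048

Step 1: Compute the mean: 32
Step 2: Sum of squared deviations from the mean: 1334
Step 3: Sample variance = 1334 / 7 = 190.5714
Step 4: Standard deviation = sqrt(190.5714) = 13.8048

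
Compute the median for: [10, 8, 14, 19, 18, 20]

16

Step 1: Sort the data in ascending order: [8, 10, 14, 18, 19, 20]
Step 2: The number of values is n = 6.
Step 3: Since n is even, the median is the average of positions 3 and 4:
  Median = (14 + 18) / 2 = 16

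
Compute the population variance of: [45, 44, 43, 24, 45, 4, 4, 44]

297.2344

Step 1: Compute the mean: (45 + 44 + 43 + 24 + 45 + 4 + 4 + 44) / 8 = 31.625
Step 2: Compute squared deviations from the mean:
  (45 - 31.625)^2 = 178.8906
  (44 - 31.625)^2 = 153.1406
  (43 - 31.625)^2 = 129.3906
  (24 - 31.625)^2 = 58.1406
  (45 - 31.625)^2 = 178.8906
  (4 - 31.625)^2 = 763.1406
  (4 - 31.625)^2 = 763.1406
  (44 - 31.625)^2 = 153.1406
Step 3: Sum of squared deviations = 2377.875
Step 4: Population variance = 2377.875 / 8 = 297.2344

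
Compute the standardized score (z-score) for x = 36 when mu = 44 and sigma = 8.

-1

Step 1: Recall the z-score formula: z = (x - mu) / sigma
Step 2: Substitute values: z = (36 - 44) / 8
Step 3: z = -8 / 8 = -1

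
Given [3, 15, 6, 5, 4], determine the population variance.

18.64

Step 1: Compute the mean: (3 + 15 + 6 + 5 + 4) / 5 = 6.6
Step 2: Compute squared deviations from the mean:
  (3 - 6.6)^2 = 12.96
  (15 - 6.6)^2 = 70.56
  (6 - 6.6)^2 = 0.36
  (5 - 6.6)^2 = 2.56
  (4 - 6.6)^2 = 6.76
Step 3: Sum of squared deviations = 93.2
Step 4: Population variance = 93.2 / 5 = 18.64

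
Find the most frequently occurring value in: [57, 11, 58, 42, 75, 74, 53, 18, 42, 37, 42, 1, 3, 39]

42

Step 1: Count the frequency of each value:
  1: appears 1 time(s)
  3: appears 1 time(s)
  11: appears 1 time(s)
  18: appears 1 time(s)
  37: appears 1 time(s)
  39: appears 1 time(s)
  42: appears 3 time(s)
  53: appears 1 time(s)
  57: appears 1 time(s)
  58: appears 1 time(s)
  74: appears 1 time(s)
  75: appears 1 time(s)
Step 2: The value 42 appears most frequently (3 times).
Step 3: Mode = 42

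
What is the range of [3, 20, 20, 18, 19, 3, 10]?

17

Step 1: Identify the maximum value: max = 20
Step 2: Identify the minimum value: min = 3
Step 3: Range = max - min = 20 - 3 = 17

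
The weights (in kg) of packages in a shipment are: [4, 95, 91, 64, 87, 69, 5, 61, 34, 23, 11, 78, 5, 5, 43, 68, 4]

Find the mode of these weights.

5

Step 1: Count the frequency of each value:
  4: appears 2 time(s)
  5: appears 3 time(s)
  11: appears 1 time(s)
  23: appears 1 time(s)
  34: appears 1 time(s)
  43: appears 1 time(s)
  61: appears 1 time(s)
  64: appears 1 time(s)
  68: appears 1 time(s)
  69: appears 1 time(s)
  78: appears 1 time(s)
  87: appears 1 time(s)
  91: appears 1 time(s)
  95: appears 1 time(s)
Step 2: The value 5 appears most frequently (3 times).
Step 3: Mode = 5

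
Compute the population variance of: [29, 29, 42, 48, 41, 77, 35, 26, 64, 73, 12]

384.7438

Step 1: Compute the mean: (29 + 29 + 42 + 48 + 41 + 77 + 35 + 26 + 64 + 73 + 12) / 11 = 43.2727
Step 2: Compute squared deviations from the mean:
  (29 - 43.2727)^2 = 203.7107
  (29 - 43.2727)^2 = 203.7107
  (42 - 43.2727)^2 = 1.6198
  (48 - 43.2727)^2 = 22.3471
  (41 - 43.2727)^2 = 5.1653
  (77 - 43.2727)^2 = 1137.5289
  (35 - 43.2727)^2 = 68.438
  (26 - 43.2727)^2 = 298.3471
  (64 - 43.2727)^2 = 429.6198
  (73 - 43.2727)^2 = 883.7107
  (12 - 43.2727)^2 = 977.9835
Step 3: Sum of squared deviations = 4232.1818
Step 4: Population variance = 4232.1818 / 11 = 384.7438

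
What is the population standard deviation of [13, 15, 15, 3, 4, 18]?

5.7349

Step 1: Compute the mean: 11.3333
Step 2: Sum of squared deviations from the mean: 197.3333
Step 3: Population variance = 197.3333 / 6 = 32.8889
Step 4: Standard deviation = sqrt(32.8889) = 5.7349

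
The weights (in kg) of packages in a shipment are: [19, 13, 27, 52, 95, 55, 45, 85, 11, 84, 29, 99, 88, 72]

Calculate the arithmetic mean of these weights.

55.2857

Step 1: Sum all values: 19 + 13 + 27 + 52 + 95 + 55 + 45 + 85 + 11 + 84 + 29 + 99 + 88 + 72 = 774
Step 2: Count the number of values: n = 14
Step 3: Mean = sum / n = 774 / 14 = 55.2857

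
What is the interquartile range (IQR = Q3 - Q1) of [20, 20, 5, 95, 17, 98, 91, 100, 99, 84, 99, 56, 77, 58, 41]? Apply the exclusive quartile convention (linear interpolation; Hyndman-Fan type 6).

78

Step 1: Sort the data: [5, 17, 20, 20, 41, 56, 58, 77, 84, 91, 95, 98, 99, 99, 100]
Step 2: n = 15
Step 3: Using the exclusive quartile method:
  Q1 = 20
  Q2 (median) = 77
  Q3 = 98
  IQR = Q3 - Q1 = 98 - 20 = 78
Step 4: IQR = 78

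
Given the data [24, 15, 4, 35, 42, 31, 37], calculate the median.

31

Step 1: Sort the data in ascending order: [4, 15, 24, 31, 35, 37, 42]
Step 2: The number of values is n = 7.
Step 3: Since n is odd, the median is the middle value at position 4: 31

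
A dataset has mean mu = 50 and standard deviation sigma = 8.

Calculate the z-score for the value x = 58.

1

Step 1: Recall the z-score formula: z = (x - mu) / sigma
Step 2: Substitute values: z = (58 - 50) / 8
Step 3: z = 8 / 8 = 1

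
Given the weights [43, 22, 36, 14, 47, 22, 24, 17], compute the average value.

28.125

Step 1: Sum all values: 43 + 22 + 36 + 14 + 47 + 22 + 24 + 17 = 225
Step 2: Count the number of values: n = 8
Step 3: Mean = sum / n = 225 / 8 = 28.125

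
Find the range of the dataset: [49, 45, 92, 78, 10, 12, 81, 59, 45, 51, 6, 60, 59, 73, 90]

86

Step 1: Identify the maximum value: max = 92
Step 2: Identify the minimum value: min = 6
Step 3: Range = max - min = 92 - 6 = 86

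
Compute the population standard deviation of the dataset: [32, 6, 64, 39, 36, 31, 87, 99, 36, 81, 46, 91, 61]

27.1905

Step 1: Compute the mean: 54.5385
Step 2: Sum of squared deviations from the mean: 9611.2308
Step 3: Population variance = 9611.2308 / 13 = 739.3254
Step 4: Standard deviation = sqrt(739.3254) = 27.1905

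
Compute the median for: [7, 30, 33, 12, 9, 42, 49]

30

Step 1: Sort the data in ascending order: [7, 9, 12, 30, 33, 42, 49]
Step 2: The number of values is n = 7.
Step 3: Since n is odd, the median is the middle value at position 4: 30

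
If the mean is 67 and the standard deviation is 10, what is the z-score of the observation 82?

1.5

Step 1: Recall the z-score formula: z = (x - mu) / sigma
Step 2: Substitute values: z = (82 - 67) / 10
Step 3: z = 15 / 10 = 1.5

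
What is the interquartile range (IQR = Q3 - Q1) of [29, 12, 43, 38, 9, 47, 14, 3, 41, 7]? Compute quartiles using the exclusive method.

33

Step 1: Sort the data: [3, 7, 9, 12, 14, 29, 38, 41, 43, 47]
Step 2: n = 10
Step 3: Using the exclusive quartile method:
  Q1 = 8.5
  Q2 (median) = 21.5
  Q3 = 41.5
  IQR = Q3 - Q1 = 41.5 - 8.5 = 33
Step 4: IQR = 33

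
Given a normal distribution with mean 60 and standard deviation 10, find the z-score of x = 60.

0

Step 1: Recall the z-score formula: z = (x - mu) / sigma
Step 2: Substitute values: z = (60 - 60) / 10
Step 3: z = 0 / 10 = 0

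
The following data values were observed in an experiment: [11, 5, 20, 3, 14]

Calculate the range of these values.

17

Step 1: Identify the maximum value: max = 20
Step 2: Identify the minimum value: min = 3
Step 3: Range = max - min = 20 - 3 = 17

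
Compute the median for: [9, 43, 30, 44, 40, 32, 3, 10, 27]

30

Step 1: Sort the data in ascending order: [3, 9, 10, 27, 30, 32, 40, 43, 44]
Step 2: The number of values is n = 9.
Step 3: Since n is odd, the median is the middle value at position 5: 30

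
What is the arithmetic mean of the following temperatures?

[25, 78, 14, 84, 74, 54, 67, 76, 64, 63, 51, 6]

54.6667

Step 1: Sum all values: 25 + 78 + 14 + 84 + 74 + 54 + 67 + 76 + 64 + 63 + 51 + 6 = 656
Step 2: Count the number of values: n = 12
Step 3: Mean = sum / n = 656 / 12 = 54.6667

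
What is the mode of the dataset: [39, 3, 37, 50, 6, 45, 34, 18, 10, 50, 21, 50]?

50

Step 1: Count the frequency of each value:
  3: appears 1 time(s)
  6: appears 1 time(s)
  10: appears 1 time(s)
  18: appears 1 time(s)
  21: appears 1 time(s)
  34: appears 1 time(s)
  37: appears 1 time(s)
  39: appears 1 time(s)
  45: appears 1 time(s)
  50: appears 3 time(s)
Step 2: The value 50 appears most frequently (3 times).
Step 3: Mode = 50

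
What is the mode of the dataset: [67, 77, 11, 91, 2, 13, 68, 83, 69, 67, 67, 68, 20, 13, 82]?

67

Step 1: Count the frequency of each value:
  2: appears 1 time(s)
  11: appears 1 time(s)
  13: appears 2 time(s)
  20: appears 1 time(s)
  67: appears 3 time(s)
  68: appears 2 time(s)
  69: appears 1 time(s)
  77: appears 1 time(s)
  82: appears 1 time(s)
  83: appears 1 time(s)
  91: appears 1 time(s)
Step 2: The value 67 appears most frequently (3 times).
Step 3: Mode = 67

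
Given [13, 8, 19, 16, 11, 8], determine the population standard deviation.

4.0311

Step 1: Compute the mean: 12.5
Step 2: Sum of squared deviations from the mean: 97.5
Step 3: Population variance = 97.5 / 6 = 16.25
Step 4: Standard deviation = sqrt(16.25) = 4.0311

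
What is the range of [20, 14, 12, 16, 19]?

8

Step 1: Identify the maximum value: max = 20
Step 2: Identify the minimum value: min = 12
Step 3: Range = max - min = 20 - 12 = 8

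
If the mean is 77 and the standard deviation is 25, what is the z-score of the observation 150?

2.92

Step 1: Recall the z-score formula: z = (x - mu) / sigma
Step 2: Substitute values: z = (150 - 77) / 25
Step 3: z = 73 / 25 = 2.92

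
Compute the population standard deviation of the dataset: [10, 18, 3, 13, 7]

5.1147

Step 1: Compute the mean: 10.2
Step 2: Sum of squared deviations from the mean: 130.8
Step 3: Population variance = 130.8 / 5 = 26.16
Step 4: Standard deviation = sqrt(26.16) = 5.1147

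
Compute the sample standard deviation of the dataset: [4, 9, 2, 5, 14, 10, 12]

4.4347

Step 1: Compute the mean: 8
Step 2: Sum of squared deviations from the mean: 118
Step 3: Sample variance = 118 / 6 = 19.6667
Step 4: Standard deviation = sqrt(19.6667) = 4.4347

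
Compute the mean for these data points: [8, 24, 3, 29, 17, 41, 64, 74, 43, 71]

37.4

Step 1: Sum all values: 8 + 24 + 3 + 29 + 17 + 41 + 64 + 74 + 43 + 71 = 374
Step 2: Count the number of values: n = 10
Step 3: Mean = sum / n = 374 / 10 = 37.4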